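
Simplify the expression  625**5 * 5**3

5**23

625**5 = 5**20; 5**3 = 5**3
Combine exponents: 5**23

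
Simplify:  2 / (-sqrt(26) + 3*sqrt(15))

Multiply numerator and denominator by sqrt(26) + 3*sqrt(15).
Denominator becomes 109; numerator becomes 2*sqrt(26) + 6*sqrt(15).

(2*sqrt(26) + 6*sqrt(15))/109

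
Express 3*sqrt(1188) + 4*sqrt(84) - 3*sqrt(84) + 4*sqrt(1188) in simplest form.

2*sqrt(21) + 42*sqrt(33)

3*sqrt(1188) = 18*sqrt(33); 4*sqrt(84) = 8*sqrt(21); 3*sqrt(84) = 6*sqrt(21); 4*sqrt(1188) = 24*sqrt(33)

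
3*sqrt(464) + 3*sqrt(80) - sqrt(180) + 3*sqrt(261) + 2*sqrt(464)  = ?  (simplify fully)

3*sqrt(464) = 12*sqrt(29); 3*sqrt(80) = 12*sqrt(5); sqrt(180) = 6*sqrt(5); 3*sqrt(261) = 9*sqrt(29); 2*sqrt(464) = 8*sqrt(29)

6*sqrt(5) + 29*sqrt(29)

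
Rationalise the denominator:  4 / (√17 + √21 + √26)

(-2*√9282 + 12*√26 + 22*√21 + 30*√17)/321

Group as (√17 + √21) + √26; multiply by (√17 + √21) - √26, then rationalise the remaining surd.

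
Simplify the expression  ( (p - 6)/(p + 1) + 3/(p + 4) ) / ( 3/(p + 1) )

(p**2 + p - 21)/(3*p + 12)

Numerator: (p - 6)/(p + 1) + 3/(p + 4) = (p**2 + p - 21)/(p**2 + 5*p + 4)
Denominator: 3/(p + 1) = 3/(p + 1)
Divide: ((p**2 + p - 21)/(p**2 + 5*p + 4)) · (p/3 + 1/3) = (p**2 + p - 21)/(3*p + 12)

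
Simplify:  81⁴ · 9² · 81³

3^32

81⁴ = 3^16; 9² = 3^4; 81³ = 3^12
Combine exponents: 3^32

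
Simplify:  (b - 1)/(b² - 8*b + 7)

1/(b - 7)

Factor: b² - 8*b + 7 = (b - 1)·(b - 7)
Cancel the common factor (b - 1).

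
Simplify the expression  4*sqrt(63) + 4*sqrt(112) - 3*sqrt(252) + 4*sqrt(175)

30*sqrt(7)

4*sqrt(63) = 12*sqrt(7); 4*sqrt(112) = 16*sqrt(7); 3*sqrt(252) = 18*sqrt(7); 4*sqrt(175) = 20*sqrt(7)
Combine: (12 + 16 - 18 + 20)·sqrt(7) = 30*sqrt(7)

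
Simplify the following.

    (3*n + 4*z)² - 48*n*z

(3*n - 4*z)²

Expanding gives 9*n² - 24*n*z + 16*z², a perfect square.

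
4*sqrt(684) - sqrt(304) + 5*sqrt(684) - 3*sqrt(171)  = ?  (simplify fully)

41*sqrt(19)

4*sqrt(684) = 24*sqrt(19); sqrt(304) = 4*sqrt(19); 5*sqrt(684) = 30*sqrt(19); 3*sqrt(171) = 9*sqrt(19)
Combine: (24 - 4 + 30 - 9)·sqrt(19) = 41*sqrt(19)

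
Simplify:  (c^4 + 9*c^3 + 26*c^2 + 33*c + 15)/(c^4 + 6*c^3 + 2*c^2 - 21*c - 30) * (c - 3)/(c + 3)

Factor: c^4 + 9*c^3 + 26*c^2 + 33*c + 15 = (c^2 + 3*c + 3)*(c + 5)*(c + 1);  c^4 + 6*c^3 + 2*c^2 - 21*c - 30 = (c + 5)*(c - 2)*(c^2 + 3*c + 3)
Cancel the common factors (c^2 + 3*c + 3), (c + 5).

(c^2 - 2*c - 3)/(c^2 + c - 6)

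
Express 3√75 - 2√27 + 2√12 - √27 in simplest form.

10*√3

3√75 = 15*√3; 2√27 = 6*√3; 2√12 = 4*√3; √27 = 3*√3
Combine: (15 - 6 + 4 - 3)·√3 = 10*√3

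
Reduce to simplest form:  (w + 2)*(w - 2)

w^2 - 4

Difference of squares with P = w, Q = 2.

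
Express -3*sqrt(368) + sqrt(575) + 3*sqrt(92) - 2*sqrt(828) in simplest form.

-13*sqrt(23)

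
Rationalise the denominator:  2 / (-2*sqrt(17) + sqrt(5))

(-4*sqrt(17) - 2*sqrt(5))/63

Multiply numerator and denominator by sqrt(5) + 2*sqrt(17).
Denominator becomes -63; numerator becomes 2*sqrt(5) + 4*sqrt(17).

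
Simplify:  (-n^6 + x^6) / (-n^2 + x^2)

Factor x^6 - n^6 and cancel (-n^2 + x^2).

n^4 + n^2*x^2 + x^4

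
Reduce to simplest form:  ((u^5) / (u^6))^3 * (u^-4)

Inside the bracket: (u^-1)
Raise to the power 3: (u^-3)
Multiply by (u^-4): add exponents.

u^(-7)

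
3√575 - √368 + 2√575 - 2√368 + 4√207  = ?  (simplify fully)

3√575 = 15*√23; √368 = 4*√23; 2√575 = 10*√23; 2√368 = 8*√23; 4√207 = 12*√23
Combine: (15 - 4 + 10 - 8 + 12)·√23 = 25*√23

25*√23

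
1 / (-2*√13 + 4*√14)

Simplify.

(√13 + 2*√14)/86

Multiply numerator and denominator by 2*√13 + 4*√14.
Denominator becomes 172; numerator becomes 2*√13 + 4*√14.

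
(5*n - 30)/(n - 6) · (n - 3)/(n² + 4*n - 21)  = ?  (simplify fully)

Factor: 5*n - 30 = 5·(n - 6);  n² + 4*n - 21 = (n - 3)·(n + 7)
Cancel the common factors (n - 3), (n - 6).

5/(n + 7)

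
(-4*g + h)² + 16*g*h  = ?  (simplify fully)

After expansion: 16*g² + 8*g*h + h² — a perfect-square trinomial.

(4*g + h)²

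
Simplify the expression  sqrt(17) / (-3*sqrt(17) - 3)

(-17 + sqrt(17))/48

Multiply numerator and denominator by -3 + 3*sqrt(17).
Denominator becomes -144; numerator becomes -3*sqrt(17) + 51.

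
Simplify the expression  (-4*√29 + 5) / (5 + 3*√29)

Multiply numerator and denominator by -3*√29 + 5.
Denominator becomes -236; numerator becomes -35*√29 + 373.

(-373 + 35*√29)/236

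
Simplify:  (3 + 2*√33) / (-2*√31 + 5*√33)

(6*√31 + 15*√33 + 4*√1023 + 330)/701

Multiply numerator and denominator by 2*√31 + 5*√33.
Denominator becomes 701; numerator becomes 6*√31 + 15*√33 + 4*√1023 + 330.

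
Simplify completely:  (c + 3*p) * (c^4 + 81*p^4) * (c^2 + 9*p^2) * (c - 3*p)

Pair the conjugate factors: (c+(3*p))(c-(3*p)) = c^2 - 9*p^2, then repeat with the next factor.

c^8 - 6561*p^8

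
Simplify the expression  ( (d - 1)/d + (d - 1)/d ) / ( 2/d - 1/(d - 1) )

Numerator: (d - 1)/d + (d - 1)/d = (2*d - 2)/d
Denominator: 2/d - 1/(d - 1) = (d - 2)/(d**2 - d)
Divide: ((2*d - 2)/d) · ((d**2 - d)/(d - 2)) = (2*d**2 - 4*d + 2)/(d - 2)

(2*d**2 - 4*d + 2)/(d - 2)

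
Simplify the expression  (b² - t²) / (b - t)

b + t

b² - t² factors as -(-b + t)*(b + t).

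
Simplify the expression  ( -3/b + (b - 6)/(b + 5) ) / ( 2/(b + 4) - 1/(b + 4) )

Numerator: -3/b + (b - 6)/(b + 5) = (b**2 - 9*b - 15)/(b**2 + 5*b)
Denominator: 2/(b + 4) - 1/(b + 4) = 1/(b + 4)
Divide: ((b**2 - 9*b - 15)/(b**2 + 5*b)) · (b + 4) = (b**3 - 5*b**2 - 51*b - 60)/(b**2 + 5*b)

(b**3 - 5*b**2 - 51*b - 60)/(b**2 + 5*b)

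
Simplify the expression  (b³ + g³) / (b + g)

b² - b*g + g²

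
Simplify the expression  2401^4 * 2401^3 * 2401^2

7^36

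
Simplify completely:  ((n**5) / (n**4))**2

n**2

Inside the bracket: n**1
Raise to the power 2: n**2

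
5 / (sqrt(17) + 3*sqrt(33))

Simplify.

Multiply numerator and denominator by -3*sqrt(33) + sqrt(17).
Denominator becomes -280; numerator becomes -15*sqrt(33) + 5*sqrt(17).

(-sqrt(17) + 3*sqrt(33))/56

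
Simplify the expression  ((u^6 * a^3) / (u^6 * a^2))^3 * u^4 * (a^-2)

a*u^4

Inside the bracket: a^1
Raise to the power 3: a^3
Multiply by u^4 * (a^-2): add exponents.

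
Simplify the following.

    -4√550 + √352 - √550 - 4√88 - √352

4√550 = 20*√22; √352 = 4*√22; √550 = 5*√22; 4√88 = 8*√22; √352 = 4*√22
Combine: (-20 + 4 - 5 - 8 - 4)·√22 = -33*√22

-33*√22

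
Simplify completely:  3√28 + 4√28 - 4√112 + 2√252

10*√7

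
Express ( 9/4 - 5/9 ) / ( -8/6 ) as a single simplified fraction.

Numerator: 9/4 - 5/9 = 61/36
Denominator: -8/6 = -4/3
Divide: (61/36) · (-3/4) = -61/48

-61/48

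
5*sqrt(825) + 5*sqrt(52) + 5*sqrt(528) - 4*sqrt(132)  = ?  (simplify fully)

10*sqrt(13) + 37*sqrt(33)

5*sqrt(825) = 25*sqrt(33); 5*sqrt(52) = 10*sqrt(13); 5*sqrt(528) = 20*sqrt(33); 4*sqrt(132) = 8*sqrt(33)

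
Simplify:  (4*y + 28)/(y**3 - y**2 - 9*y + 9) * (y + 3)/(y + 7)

4/(y**2 - 4*y + 3)

Factor: 4*y + 28 = 4*(y + 7);  y**3 - y**2 - 9*y + 9 = (y - 3)*(y - 1)*(y + 3)
Cancel the common factors (y + 7), (y + 3).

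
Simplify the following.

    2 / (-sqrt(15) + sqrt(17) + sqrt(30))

(-16*sqrt(15) + sqrt(30) + 14*sqrt(17) + 15*sqrt(34))/254

Group as (sqrt(17) + sqrt(30)) - sqrt(15); multiply by (sqrt(17) + sqrt(30)) + sqrt(15), then rationalise the remaining surd.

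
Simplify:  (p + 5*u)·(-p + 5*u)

(5*u)^2 - (p)^2 = -p² + 25*u².

-p² + 25*u²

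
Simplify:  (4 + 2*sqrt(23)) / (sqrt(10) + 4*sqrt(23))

(-sqrt(230) - 2*sqrt(10) + 8*sqrt(23) + 92)/179

Multiply numerator and denominator by -sqrt(10) + 4*sqrt(23).
Denominator becomes 358; numerator becomes -2*sqrt(230) - 4*sqrt(10) + 16*sqrt(23) + 184.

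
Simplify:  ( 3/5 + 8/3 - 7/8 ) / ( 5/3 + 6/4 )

287/380

Numerator: 3/5 + 8/3 - 7/8 = 287/120
Denominator: 5/3 + 6/4 = 19/6
Divide: (287/120) · (6/19) = 287/380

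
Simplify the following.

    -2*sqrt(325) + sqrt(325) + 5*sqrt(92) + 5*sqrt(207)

2*sqrt(325) = 10*sqrt(13); sqrt(325) = 5*sqrt(13); 5*sqrt(92) = 10*sqrt(23); 5*sqrt(207) = 15*sqrt(23)

-5*sqrt(13) + 25*sqrt(23)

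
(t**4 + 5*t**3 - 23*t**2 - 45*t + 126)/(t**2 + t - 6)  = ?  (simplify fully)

Factor: t**4 + 5*t**3 - 23*t**2 - 45*t + 126 = (t + 3)*(t + 7)*(t - 2)*(t - 3);  t**2 + t - 6 = (t + 3)*(t - 2)
Cancel the common factors (t + 3), (t - 2).

t**2 + 4*t - 21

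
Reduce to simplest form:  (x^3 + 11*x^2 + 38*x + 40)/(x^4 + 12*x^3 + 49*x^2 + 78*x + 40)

1/(x + 1)

Factor: x^3 + 11*x^2 + 38*x + 40 = (x + 2)*(x + 4)*(x + 5);  x^4 + 12*x^3 + 49*x^2 + 78*x + 40 = (x + 5)*(x + 4)*(x + 1)*(x + 2)
Cancel the common factors (x + 4), (x + 2), (x + 5).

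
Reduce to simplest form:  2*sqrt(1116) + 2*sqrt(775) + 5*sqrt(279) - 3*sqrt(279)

28*sqrt(31)

2*sqrt(1116) = 12*sqrt(31); 2*sqrt(775) = 10*sqrt(31); 5*sqrt(279) = 15*sqrt(31); 3*sqrt(279) = 9*sqrt(31)
Combine: (12 + 10 + 15 - 9)·sqrt(31) = 28*sqrt(31)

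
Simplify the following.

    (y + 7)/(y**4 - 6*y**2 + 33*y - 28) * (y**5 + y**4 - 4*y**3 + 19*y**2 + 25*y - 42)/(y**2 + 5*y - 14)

(y**2 + 5*y + 6)/(y**2 + 2*y - 8)

Factor: y**4 - 6*y**2 + 33*y - 28 = (y + 4)*(y - 1)*(y**2 - 3*y + 7);  y**5 + y**4 - 4*y**3 + 19*y**2 + 25*y - 42 = (y - 1)*(y**2 - 3*y + 7)*(y + 3)*(y + 2);  y**2 + 5*y - 14 = (y + 7)*(y - 2)
Cancel the common factors (y**2 - 3*y + 7), (y - 1), (y + 7).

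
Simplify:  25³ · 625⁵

25³ = 5^6; 625⁵ = 5^20
Combine exponents: 5^26

5^26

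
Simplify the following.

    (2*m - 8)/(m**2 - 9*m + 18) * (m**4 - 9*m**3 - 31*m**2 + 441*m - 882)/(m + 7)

2*m**2 - 22*m + 56

Factor: 2*m - 8 = 2*(m - 4);  m**2 - 9*m + 18 = (m - 6)*(m - 3);  m**4 - 9*m**3 - 31*m**2 + 441*m - 882 = (m - 7)*(m - 6)*(m + 7)*(m - 3)
Cancel the common factors (m - 3), (m - 6), (m + 7).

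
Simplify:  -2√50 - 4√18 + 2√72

-10*√2

2√50 = 10*√2; 4√18 = 12*√2; 2√72 = 12*√2
Combine: (-10 - 12 + 12)·√2 = -10*√2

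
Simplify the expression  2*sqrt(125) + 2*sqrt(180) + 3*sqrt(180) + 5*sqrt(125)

65*sqrt(5)

2*sqrt(125) = 10*sqrt(5); 2*sqrt(180) = 12*sqrt(5); 3*sqrt(180) = 18*sqrt(5); 5*sqrt(125) = 25*sqrt(5)
Combine: (10 + 12 + 18 + 25)·sqrt(5) = 65*sqrt(5)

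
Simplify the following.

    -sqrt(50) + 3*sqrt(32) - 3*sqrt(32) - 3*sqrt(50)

sqrt(50) = 5*sqrt(2); 3*sqrt(32) = 12*sqrt(2); 3*sqrt(32) = 12*sqrt(2); 3*sqrt(50) = 15*sqrt(2)
Combine: (-5 + 12 - 12 - 15)·sqrt(2) = -20*sqrt(2)

-20*sqrt(2)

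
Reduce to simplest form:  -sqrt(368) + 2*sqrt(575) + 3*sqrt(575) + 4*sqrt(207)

33*sqrt(23)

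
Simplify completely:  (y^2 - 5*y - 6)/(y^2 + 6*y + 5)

Factor: y^2 - 5*y - 6 = (y - 6)*(y + 1);  y^2 + 6*y + 5 = (y + 5)*(y + 1)
Cancel the common factor (y + 1).

(y - 6)/(y + 5)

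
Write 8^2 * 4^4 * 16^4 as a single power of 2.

2^30

8^2 = 2^6; 4^4 = 2^8; 16^4 = 2^16
Combine exponents: 2^30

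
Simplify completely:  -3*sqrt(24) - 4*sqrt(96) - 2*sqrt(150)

-32*sqrt(6)

3*sqrt(24) = 6*sqrt(6); 4*sqrt(96) = 16*sqrt(6); 2*sqrt(150) = 10*sqrt(6)
Combine: (-6 - 16 - 10)·sqrt(6) = -32*sqrt(6)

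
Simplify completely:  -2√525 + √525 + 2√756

7*√21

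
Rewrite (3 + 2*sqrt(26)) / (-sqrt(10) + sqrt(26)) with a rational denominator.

(3*sqrt(10) + 3*sqrt(26) + 4*sqrt(65) + 52)/16

Multiply numerator and denominator by sqrt(10) + sqrt(26).
Denominator becomes 16; numerator becomes 3*sqrt(10) + 3*sqrt(26) + 4*sqrt(65) + 52.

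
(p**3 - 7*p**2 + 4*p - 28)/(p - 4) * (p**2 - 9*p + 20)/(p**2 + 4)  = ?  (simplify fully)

p**2 - 12*p + 35

Factor: p**3 - 7*p**2 + 4*p - 28 = (p**2 + 4)*(p - 7);  p**2 - 9*p + 20 = (p - 4)*(p - 5)
Cancel the common factors (p**2 + 4), (p - 4).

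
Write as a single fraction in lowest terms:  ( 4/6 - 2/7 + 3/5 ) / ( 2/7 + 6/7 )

103/120

Numerator: 4/6 - 2/7 + 3/5 = 103/105
Denominator: 2/7 + 6/7 = 8/7
Divide: (103/105) · (7/8) = 103/120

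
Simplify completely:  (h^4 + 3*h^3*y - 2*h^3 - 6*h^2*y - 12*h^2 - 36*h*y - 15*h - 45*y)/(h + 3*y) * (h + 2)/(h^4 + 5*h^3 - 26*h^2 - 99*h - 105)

(h + 2)/(h + 7)

Factor: h^4 + 3*h^3*y - 2*h^3 - 6*h^2*y - 12*h^2 - 36*h*y - 15*h - 45*y = (h + 3*y)*(h^2 + 3*h + 3)*(h - 5);  h^4 + 5*h^3 - 26*h^2 - 99*h - 105 = (h^2 + 3*h + 3)*(h + 7)*(h - 5)
Cancel the common factors (h^2 + 3*h + 3), (h - 5), (h + 3*y).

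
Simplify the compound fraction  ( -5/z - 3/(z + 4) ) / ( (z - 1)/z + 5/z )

Numerator: -5/z - 3/(z + 4) = (-8*z - 20)/(z^2 + 4*z)
Denominator: (z - 1)/z + 5/z = (z + 4)/z
Divide: ((-8*z - 20)/(z^2 + 4*z)) · (z/(z + 4)) = (-8*z - 20)/(z^2 + 8*z + 16)

(-8*z - 20)/(z^2 + 8*z + 16)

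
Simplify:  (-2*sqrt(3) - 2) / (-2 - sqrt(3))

-2 + 2*sqrt(3)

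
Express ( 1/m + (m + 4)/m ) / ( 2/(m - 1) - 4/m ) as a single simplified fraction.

Numerator: 1/m + (m + 4)/m = (m + 5)/m
Denominator: 2/(m - 1) - 4/m = (-2*m + 4)/(m^2 - m)
Divide: ((m + 5)/m) · ((m^2 - m)/(-2*m + 4)) = (-m^2 - 4*m + 5)/(2*m - 4)

(-m^2 - 4*m + 5)/(2*m - 4)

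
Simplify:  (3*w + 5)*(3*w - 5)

9*w^2 - 25

Product of conjugates: (P+Q)(P-Q) = P^2 - Q^2.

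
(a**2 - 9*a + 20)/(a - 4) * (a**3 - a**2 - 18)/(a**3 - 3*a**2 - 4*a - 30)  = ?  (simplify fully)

Factor: a**2 - 9*a + 20 = (a - 4)*(a - 5);  a**3 - a**2 - 18 = (a**2 + 2*a + 6)*(a - 3);  a**3 - 3*a**2 - 4*a - 30 = (a**2 + 2*a + 6)*(a - 5)
Cancel the common factors (a**2 + 2*a + 6), (a - 5), (a - 4).

a - 3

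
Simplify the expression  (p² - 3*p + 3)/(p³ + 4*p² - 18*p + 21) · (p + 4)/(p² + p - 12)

1/(p² + 4*p - 21)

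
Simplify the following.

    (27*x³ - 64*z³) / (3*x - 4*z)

9*x² + 12*x*z + 16*z²

Apply the difference-of-cubes factorisation and cancel (3*x - 4*z).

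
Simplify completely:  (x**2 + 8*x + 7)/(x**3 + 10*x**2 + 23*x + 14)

1/(x + 2)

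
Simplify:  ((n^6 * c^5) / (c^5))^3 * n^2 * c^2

c^2*n^20

Inside the bracket: n^6
Raise to the power 3: n^18
Multiply by n^2 * c^2: add exponents.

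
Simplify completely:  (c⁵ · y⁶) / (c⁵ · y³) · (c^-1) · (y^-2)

Quotient: y³
Multiply by (c^-1) · (y^-2): add exponents.

y/c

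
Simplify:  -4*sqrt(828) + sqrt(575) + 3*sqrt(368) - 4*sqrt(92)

-15*sqrt(23)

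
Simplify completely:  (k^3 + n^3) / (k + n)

k^2 - k*n + n^2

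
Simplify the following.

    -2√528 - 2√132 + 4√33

2√528 = 8*√33; 2√132 = 4*√33; 4√33 = 4*√33
Combine: (-8 - 4 + 4)·√33 = -8*√33

-8*√33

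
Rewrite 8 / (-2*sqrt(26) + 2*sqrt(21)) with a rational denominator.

(-4*sqrt(26) - 4*sqrt(21))/5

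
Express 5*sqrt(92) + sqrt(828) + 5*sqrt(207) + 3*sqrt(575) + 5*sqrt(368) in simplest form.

66*sqrt(23)

5*sqrt(92) = 10*sqrt(23); sqrt(828) = 6*sqrt(23); 5*sqrt(207) = 15*sqrt(23); 3*sqrt(575) = 15*sqrt(23); 5*sqrt(368) = 20*sqrt(23)
Combine: (10 + 6 + 15 + 15 + 20)·sqrt(23) = 66*sqrt(23)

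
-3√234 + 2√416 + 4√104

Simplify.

7*√26

3√234 = 9*√26; 2√416 = 8*√26; 4√104 = 8*√26
Combine: (-9 + 8 + 8)·√26 = 7*√26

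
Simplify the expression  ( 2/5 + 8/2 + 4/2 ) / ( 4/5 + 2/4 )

64/13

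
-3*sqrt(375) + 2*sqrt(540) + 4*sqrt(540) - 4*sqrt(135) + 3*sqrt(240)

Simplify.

21*sqrt(15)

3*sqrt(375) = 15*sqrt(15); 2*sqrt(540) = 12*sqrt(15); 4*sqrt(540) = 24*sqrt(15); 4*sqrt(135) = 12*sqrt(15); 3*sqrt(240) = 12*sqrt(15)
Combine: (-15 + 12 + 24 - 12 + 12)·sqrt(15) = 21*sqrt(15)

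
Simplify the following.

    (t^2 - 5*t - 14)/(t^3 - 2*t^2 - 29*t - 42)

1/(t + 3)

Factor: t^2 - 5*t - 14 = (t - 7)*(t + 2);  t^3 - 2*t^2 - 29*t - 42 = (t + 3)*(t - 7)*(t + 2)
Cancel the common factors (t + 2), (t - 7).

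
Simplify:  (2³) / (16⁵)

2^(-17)

2³ = 2^3; 16⁵ = 2^20
Combine exponents: 2^(-17)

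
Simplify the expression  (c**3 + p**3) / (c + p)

c**2 - c*p + p**2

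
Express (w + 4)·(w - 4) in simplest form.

w² - 16

Difference of squares with P = w, Q = 4.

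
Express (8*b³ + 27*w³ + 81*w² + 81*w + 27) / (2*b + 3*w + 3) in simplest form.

(2*b)^3 + (3*w + 3)^3 = (2*b + 3*w + 3)(4*b² - 6*b*w - 6*b + 9*w² + 18*w + 9).

4*b² - 6*b*w - 6*b + 9*w² + 18*w + 9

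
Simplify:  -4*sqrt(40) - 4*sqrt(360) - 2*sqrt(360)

4*sqrt(40) = 8*sqrt(10); 4*sqrt(360) = 24*sqrt(10); 2*sqrt(360) = 12*sqrt(10)
Combine: (-8 - 24 - 12)·sqrt(10) = -44*sqrt(10)

-44*sqrt(10)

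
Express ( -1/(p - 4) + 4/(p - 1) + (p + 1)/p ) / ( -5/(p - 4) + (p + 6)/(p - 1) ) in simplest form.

Numerator: -1/(p - 4) + 4/(p - 1) + (p + 1)/p = (p^3 - p^2 - 16*p + 4)/(p^3 - 5*p^2 + 4*p)
Denominator: -5/(p - 4) + (p + 6)/(p - 1) = (p^2 - 3*p - 19)/(p^2 - 5*p + 4)
Divide: ((p^3 - p^2 - 16*p + 4)/(p^3 - 5*p^2 + 4*p)) · ((p^2 - 5*p + 4)/(p^2 - 3*p - 19)) = (p^3 - p^2 - 16*p + 4)/(p^3 - 3*p^2 - 19*p)

(p^3 - p^2 - 16*p + 4)/(p^3 - 3*p^2 - 19*p)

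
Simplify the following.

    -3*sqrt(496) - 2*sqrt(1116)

-24*sqrt(31)

3*sqrt(496) = 12*sqrt(31); 2*sqrt(1116) = 12*sqrt(31)
Combine: (-12 - 12)·sqrt(31) = -24*sqrt(31)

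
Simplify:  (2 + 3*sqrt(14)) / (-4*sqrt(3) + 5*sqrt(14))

Multiply numerator and denominator by 4*sqrt(3) + 5*sqrt(14).
Denominator becomes 302; numerator becomes 8*sqrt(3) + 10*sqrt(14) + 12*sqrt(42) + 210.

(4*sqrt(3) + 5*sqrt(14) + 6*sqrt(42) + 105)/151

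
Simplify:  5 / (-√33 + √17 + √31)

(-75*√33 + 95*√31 + 235*√17 + 10*√17391)/1883

Group as (√17 + √31) - √33; multiply by (√17 + √31) + √33, then rationalise the remaining surd.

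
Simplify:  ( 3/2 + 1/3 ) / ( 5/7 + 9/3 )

Numerator: 3/2 + 1/3 = 11/6
Denominator: 5/7 + 9/3 = 26/7
Divide: (11/6) · (7/26) = 77/156

77/156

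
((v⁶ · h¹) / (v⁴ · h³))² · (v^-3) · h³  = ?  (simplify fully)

v/h

Inside the bracket: v² · (h^-2)
Raise to the power 2: v⁴ · (h^-4)
Multiply by (v^-3) · h³: add exponents.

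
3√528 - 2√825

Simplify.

2*√33

3√528 = 12*√33; 2√825 = 10*√33
Combine: (12 - 10)·√33 = 2*√33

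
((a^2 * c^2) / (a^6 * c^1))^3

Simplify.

c^3/a^12

Inside the bracket: (a^-4) * c^1
Raise to the power 3: (a^-12) * c^3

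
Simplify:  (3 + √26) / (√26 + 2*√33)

Multiply numerator and denominator by -2*√33 + √26.
Denominator becomes -106; numerator becomes -2*√858 - 6*√33 + 3*√26 + 26.

(-26 - 3*√26 + 6*√33 + 2*√858)/106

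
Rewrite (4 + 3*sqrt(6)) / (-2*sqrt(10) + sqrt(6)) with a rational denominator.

Multiply numerator and denominator by sqrt(6) + 2*sqrt(10).
Denominator becomes -34; numerator becomes 4*sqrt(6) + 18 + 8*sqrt(10) + 12*sqrt(15).

(-6*sqrt(15) - 4*sqrt(10) - 9 - 2*sqrt(6))/17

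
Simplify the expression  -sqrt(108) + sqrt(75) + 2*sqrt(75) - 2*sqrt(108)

sqrt(108) = 6*sqrt(3); sqrt(75) = 5*sqrt(3); 2*sqrt(75) = 10*sqrt(3); 2*sqrt(108) = 12*sqrt(3)
Combine: (-6 + 5 + 10 - 12)·sqrt(3) = -3*sqrt(3)

-3*sqrt(3)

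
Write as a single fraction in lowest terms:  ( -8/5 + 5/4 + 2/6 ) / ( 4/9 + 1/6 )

-3/110

Numerator: -8/5 + 5/4 + 2/6 = -1/60
Denominator: 4/9 + 1/6 = 11/18
Divide: (-1/60) · (18/11) = -3/110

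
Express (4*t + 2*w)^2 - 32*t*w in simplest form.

4*(2*t - w)^2

After expansion: 16*t^2 - 16*t*w + 4*w^2 — a perfect-square trinomial.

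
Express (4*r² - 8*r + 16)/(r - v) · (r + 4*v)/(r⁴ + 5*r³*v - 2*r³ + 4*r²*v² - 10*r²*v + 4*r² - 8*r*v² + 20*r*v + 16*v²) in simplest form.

4/(r² - v²)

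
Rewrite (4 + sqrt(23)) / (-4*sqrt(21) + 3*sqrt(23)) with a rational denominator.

(-4*sqrt(483) - 16*sqrt(21) - 69 - 12*sqrt(23))/129

Multiply numerator and denominator by 3*sqrt(23) + 4*sqrt(21).
Denominator becomes -129; numerator becomes 12*sqrt(23) + 69 + 16*sqrt(21) + 4*sqrt(483).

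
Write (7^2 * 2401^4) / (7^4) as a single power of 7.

7^14

7^2 = 7^2; 2401^4 = 7^16; 7^4 = 7^4
Combine exponents: 7^14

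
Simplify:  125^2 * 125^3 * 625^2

5^23

125^2 = 5^6; 125^3 = 5^9; 625^2 = 5^8
Combine exponents: 5^23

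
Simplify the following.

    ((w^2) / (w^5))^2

w^(-6)

Inside the bracket: (w^-3)
Raise to the power 2: (w^-6)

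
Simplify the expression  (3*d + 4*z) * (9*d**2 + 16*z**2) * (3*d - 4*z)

81*d**4 - 256*z**4

Telescope via difference of squares: ((3*d)+(4*z))((3*d)-(4*z)) = 9*d**2 - 16*z**2, then repeat with the next factor.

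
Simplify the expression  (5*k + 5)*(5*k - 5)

25*k**2 - 25

(5*k)**2 - (5)**2 = 25*k**2 - 25.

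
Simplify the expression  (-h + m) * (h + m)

Pair the conjugate factors: (m+h)(m-h) = -h^2 + m^2.

-h^2 + m^2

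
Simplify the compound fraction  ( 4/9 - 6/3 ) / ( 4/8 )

Numerator: 4/9 - 6/3 = -14/9
Denominator: 4/8 = 1/2
Divide: (-14/9) · (2) = -28/9

-28/9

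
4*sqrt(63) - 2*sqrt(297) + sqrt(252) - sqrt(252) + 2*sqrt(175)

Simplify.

4*sqrt(63) = 12*sqrt(7); 2*sqrt(297) = 6*sqrt(33); sqrt(252) = 6*sqrt(7); sqrt(252) = 6*sqrt(7); 2*sqrt(175) = 10*sqrt(7)

-6*sqrt(33) + 22*sqrt(7)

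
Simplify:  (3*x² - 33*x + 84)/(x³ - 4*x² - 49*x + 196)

3/(x + 7)

Factor: 3*x² - 33*x + 84 = 3·(x - 7)·(x - 4);  x³ - 4*x² - 49*x + 196 = (x - 7)·(x - 4)·(x + 7)
Cancel the common factors (x - 4), (x - 7).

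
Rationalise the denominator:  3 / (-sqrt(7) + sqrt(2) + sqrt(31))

(-54*sqrt(2) - 3*sqrt(434) + 39*sqrt(7) + 33*sqrt(31))/214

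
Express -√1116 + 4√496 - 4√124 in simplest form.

2*√31

√1116 = 6*√31; 4√496 = 16*√31; 4√124 = 8*√31
Combine: (-6 + 16 - 8)·√31 = 2*√31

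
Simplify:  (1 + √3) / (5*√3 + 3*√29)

Multiply numerator and denominator by -3*√29 + 5*√3.
Denominator becomes -186; numerator becomes -3*√87 - 3*√29 + 5*√3 + 15.

(-15 - 5*√3 + 3*√29 + 3*√87)/186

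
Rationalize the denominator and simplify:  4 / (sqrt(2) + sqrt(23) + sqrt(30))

(-16*sqrt(345) - 20*sqrt(30) + 36*sqrt(23) + 204*sqrt(2))/159

Group as (sqrt(2) + sqrt(30)) + sqrt(23); multiply by (sqrt(2) + sqrt(30)) - sqrt(23), then rationalise the remaining surd.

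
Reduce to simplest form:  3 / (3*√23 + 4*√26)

(-9*√23 + 12*√26)/209

Multiply numerator and denominator by -3*√23 + 4*√26.
Denominator becomes 209; numerator becomes -9*√23 + 12*√26.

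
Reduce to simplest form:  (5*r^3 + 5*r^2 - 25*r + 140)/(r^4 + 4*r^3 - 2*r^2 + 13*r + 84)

5/(r + 3)

Factor: 5*r^3 + 5*r^2 - 25*r + 140 = 5*(r + 4)*(r^2 - 3*r + 7);  r^4 + 4*r^3 - 2*r^2 + 13*r + 84 = (r^2 - 3*r + 7)*(r + 3)*(r + 4)
Cancel the common factors (r^2 - 3*r + 7), (r + 4).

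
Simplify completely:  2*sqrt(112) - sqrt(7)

7*sqrt(7)

2*sqrt(112) = 8*sqrt(7); sqrt(7) = sqrt(7)
Combine: (8 - 1)·sqrt(7) = 7*sqrt(7)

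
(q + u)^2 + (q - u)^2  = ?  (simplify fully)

2*q^2 + 2*u^2

Only the even-power cross terms survive.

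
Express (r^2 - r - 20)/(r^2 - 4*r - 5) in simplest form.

Factor: r^2 - r - 20 = (r + 4)*(r - 5);  r^2 - 4*r - 5 = (r + 1)*(r - 5)
Cancel the common factor (r - 5).

(r + 4)/(r + 1)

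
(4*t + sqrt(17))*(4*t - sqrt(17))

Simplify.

Difference of squares with P = 4*t, Q = sqrt(17).

16*t^2 - 17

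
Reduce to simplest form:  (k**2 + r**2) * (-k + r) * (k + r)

Telescope via difference of squares: (r+k)(r-k) = -k**2 + r**2, then repeat with the next factor.

-k**4 + r**4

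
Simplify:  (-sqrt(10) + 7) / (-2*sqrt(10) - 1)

Multiply numerator and denominator by -1 + 2*sqrt(10).
Denominator becomes -39; numerator becomes -27 + 15*sqrt(10).

(-5*sqrt(10) + 9)/13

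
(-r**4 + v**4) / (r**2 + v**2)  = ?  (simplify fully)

-r**2 + v**2

Factor v**4 - r**4 and cancel (r**2 + v**2).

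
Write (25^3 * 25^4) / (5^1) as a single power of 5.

25^3 = 5^6; 25^4 = 5^8; 5^1 = 5^1
Combine exponents: 5^13

5^13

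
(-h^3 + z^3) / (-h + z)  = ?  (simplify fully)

h^2 + h*z + z^2

Apply the difference-of-cubes factorisation and cancel (-h + z).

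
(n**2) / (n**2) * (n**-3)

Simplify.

n**(-3)

Quotient: 1
Multiply by (n**-3): add exponents.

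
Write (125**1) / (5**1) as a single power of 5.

125**1 = 5**3; 5**1 = 5**1
Combine exponents: 5**2

5**2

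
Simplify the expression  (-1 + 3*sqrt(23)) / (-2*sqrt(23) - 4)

(-71 + 7*sqrt(23))/38

Multiply numerator and denominator by -4 + 2*sqrt(23).
Denominator becomes -76; numerator becomes -14*sqrt(23) + 142.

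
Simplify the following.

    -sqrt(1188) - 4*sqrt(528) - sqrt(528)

-26*sqrt(33)

sqrt(1188) = 6*sqrt(33); 4*sqrt(528) = 16*sqrt(33); sqrt(528) = 4*sqrt(33)
Combine: (-6 - 16 - 4)·sqrt(33) = -26*sqrt(33)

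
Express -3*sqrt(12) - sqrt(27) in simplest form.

-9*sqrt(3)

3*sqrt(12) = 6*sqrt(3); sqrt(27) = 3*sqrt(3)
Combine: (-6 - 3)·sqrt(3) = -9*sqrt(3)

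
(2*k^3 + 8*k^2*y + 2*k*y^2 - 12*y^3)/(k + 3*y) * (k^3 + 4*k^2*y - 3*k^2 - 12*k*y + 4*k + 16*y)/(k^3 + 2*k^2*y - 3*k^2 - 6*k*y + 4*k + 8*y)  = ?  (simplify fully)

Factor: 2*k^3 + 8*k^2*y + 2*k*y^2 - 12*y^3 = 2*(k + 3*y)*(k - y)*(k + 2*y);  k^3 + 4*k^2*y - 3*k^2 - 12*k*y + 4*k + 16*y = (k^2 - 3*k + 4)*(k + 4*y);  k^3 + 2*k^2*y - 3*k^2 - 6*k*y + 4*k + 8*y = (k^2 - 3*k + 4)*(k + 2*y)
Cancel the common factors (k^2 - 3*k + 4), (k + 3*y), (k + 2*y).

2*k^2 + 6*k*y - 8*y^2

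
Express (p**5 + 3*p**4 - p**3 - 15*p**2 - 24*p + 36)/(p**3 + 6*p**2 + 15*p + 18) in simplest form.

p**2 - 3*p + 2

Factor: p**5 + 3*p**4 - p**3 - 15*p**2 - 24*p + 36 = (p + 3)*(p**2 + 3*p + 6)*(p - 1)*(p - 2);  p**3 + 6*p**2 + 15*p + 18 = (p + 3)*(p**2 + 3*p + 6)
Cancel the common factors (p**2 + 3*p + 6), (p + 3).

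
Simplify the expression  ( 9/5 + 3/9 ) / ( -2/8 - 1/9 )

-384/65

Numerator: 9/5 + 3/9 = 32/15
Denominator: -2/8 - 1/9 = -13/36
Divide: (32/15) · (-36/13) = -384/65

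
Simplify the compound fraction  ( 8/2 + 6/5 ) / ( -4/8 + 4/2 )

52/15

Numerator: 8/2 + 6/5 = 26/5
Denominator: -4/8 + 4/2 = 3/2
Divide: (26/5) · (2/3) = 52/15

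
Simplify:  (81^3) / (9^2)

81^3 = 3^12; 9^2 = 3^4
Combine exponents: 3^8

3^8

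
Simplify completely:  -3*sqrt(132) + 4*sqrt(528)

3*sqrt(132) = 6*sqrt(33); 4*sqrt(528) = 16*sqrt(33)
Combine: (-6 + 16)·sqrt(33) = 10*sqrt(33)

10*sqrt(33)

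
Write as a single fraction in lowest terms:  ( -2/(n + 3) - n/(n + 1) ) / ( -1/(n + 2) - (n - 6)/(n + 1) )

(n**3 + 7*n**2 + 12*n + 4)/(n**3 - 20*n - 33)

Numerator: -2/(n + 3) - n/(n + 1) = (-n**2 - 5*n - 2)/(n**2 + 4*n + 3)
Denominator: -1/(n + 2) - (n - 6)/(n + 1) = (-n**2 + 3*n + 11)/(n**2 + 3*n + 2)
Divide: ((-n**2 - 5*n - 2)/(n**2 + 4*n + 3)) · ((n**2 + 3*n + 2)/(-n**2 + 3*n + 11)) = (n**3 + 7*n**2 + 12*n + 4)/(n**3 - 20*n - 33)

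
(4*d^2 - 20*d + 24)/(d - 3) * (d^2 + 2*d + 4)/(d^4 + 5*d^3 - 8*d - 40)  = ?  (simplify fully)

4/(d + 5)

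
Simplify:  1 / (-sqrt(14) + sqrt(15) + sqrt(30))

Group as (sqrt(15) + sqrt(30)) - sqrt(14); multiply by (sqrt(15) + sqrt(30)) + sqrt(14), then rationalise the remaining surd.

(-31*sqrt(14) - sqrt(30) + 29*sqrt(15) + 60*sqrt(7))/839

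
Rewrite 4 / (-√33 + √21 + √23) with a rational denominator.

(-44*√33 + 124*√23 + 140*√21 + 24*√1771)/1811

Group as (√21 + √23) - √33; multiply by (√21 + √23) + √33, then rationalise the remaining surd.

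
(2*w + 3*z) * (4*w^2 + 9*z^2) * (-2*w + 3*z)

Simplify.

-16*w^4 + 81*z^4

Telescope via difference of squares: ((3*z)+(2*w))((3*z)-(2*w)) = -4*w^2 + 9*z^2, then repeat with the next factor.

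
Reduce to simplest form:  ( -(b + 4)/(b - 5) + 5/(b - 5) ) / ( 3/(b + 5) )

(-b² - 4*b + 5)/(3*b - 15)

Numerator: -(b + 4)/(b - 5) + 5/(b - 5) = (-b + 1)/(b - 5)
Denominator: 3/(b + 5) = 3/(b + 5)
Divide: ((-b + 1)/(b - 5)) · (b/3 + 5/3) = (-b² - 4*b + 5)/(3*b - 15)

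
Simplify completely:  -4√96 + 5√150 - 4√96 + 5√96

13*√6

4√96 = 16*√6; 5√150 = 25*√6; 4√96 = 16*√6; 5√96 = 20*√6
Combine: (-16 + 25 - 16 + 20)·√6 = 13*√6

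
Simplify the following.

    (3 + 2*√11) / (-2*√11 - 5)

(-29 + 4*√11)/19

Multiply numerator and denominator by -5 + 2*√11.
Denominator becomes -19; numerator becomes -4*√11 + 29.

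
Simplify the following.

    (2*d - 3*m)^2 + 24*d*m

(2*d + 3*m)^2

Expand the square and combine the 24*d*m term.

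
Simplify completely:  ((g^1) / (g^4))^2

g^(-6)

Inside the bracket: (g^-3)
Raise to the power 2: (g^-6)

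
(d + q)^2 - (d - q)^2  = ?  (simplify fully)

4*d*q

Only the odd-power cross terms survive.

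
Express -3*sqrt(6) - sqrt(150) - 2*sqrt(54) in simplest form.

-14*sqrt(6)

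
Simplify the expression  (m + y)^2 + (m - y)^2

Write as f(m,y) + f(m,-y) and expand.

2*m^2 + 2*y^2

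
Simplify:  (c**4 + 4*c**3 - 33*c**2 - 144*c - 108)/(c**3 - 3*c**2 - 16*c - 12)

Factor: c**4 + 4*c**3 - 33*c**2 - 144*c - 108 = (c - 6)*(c + 6)*(c + 3)*(c + 1);  c**3 - 3*c**2 - 16*c - 12 = (c - 6)*(c + 2)*(c + 1)
Cancel the common factors (c + 1), (c - 6).

(c**2 + 9*c + 18)/(c + 2)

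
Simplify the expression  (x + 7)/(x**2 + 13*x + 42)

1/(x + 6)

Factor: x**2 + 13*x + 42 = (x + 7)*(x + 6)
Cancel the common factor (x + 7).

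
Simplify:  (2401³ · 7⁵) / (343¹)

7^14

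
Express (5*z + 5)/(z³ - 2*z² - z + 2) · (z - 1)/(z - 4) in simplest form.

Factor: 5*z + 5 = 5·(z + 1);  z³ - 2*z² - z + 2 = (z - 1)·(z - 2)·(z + 1)
Cancel the common factors (z + 1), (z - 1).

5/(z² - 6*z + 8)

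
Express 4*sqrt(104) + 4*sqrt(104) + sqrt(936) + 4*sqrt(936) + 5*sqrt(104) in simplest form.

56*sqrt(26)

4*sqrt(104) = 8*sqrt(26); 4*sqrt(104) = 8*sqrt(26); sqrt(936) = 6*sqrt(26); 4*sqrt(936) = 24*sqrt(26); 5*sqrt(104) = 10*sqrt(26)
Combine: (8 + 8 + 6 + 24 + 10)·sqrt(26) = 56*sqrt(26)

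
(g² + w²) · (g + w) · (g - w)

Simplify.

Pair the conjugate factors: (g+w)(g-w) = g² - w², then repeat with the next factor.

g⁴ - w⁴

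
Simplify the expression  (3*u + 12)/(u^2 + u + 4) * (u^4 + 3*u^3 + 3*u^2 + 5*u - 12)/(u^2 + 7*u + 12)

Factor: 3*u + 12 = 3*(u + 4);  u^4 + 3*u^3 + 3*u^2 + 5*u - 12 = (u - 1)*(u^2 + u + 4)*(u + 3);  u^2 + 7*u + 12 = (u + 3)*(u + 4)
Cancel the common factors (u^2 + u + 4), (u + 4), (u + 3).

3*u - 3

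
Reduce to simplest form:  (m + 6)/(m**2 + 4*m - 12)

Factor: m**2 + 4*m - 12 = (m + 6)*(m - 2)
Cancel the common factor (m + 6).

1/(m - 2)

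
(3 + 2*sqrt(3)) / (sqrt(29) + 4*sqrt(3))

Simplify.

(-2*sqrt(87) - 3*sqrt(29) + 12*sqrt(3) + 24)/19

Multiply numerator and denominator by -sqrt(29) + 4*sqrt(3).
Denominator becomes 19; numerator becomes -2*sqrt(87) - 3*sqrt(29) + 12*sqrt(3) + 24.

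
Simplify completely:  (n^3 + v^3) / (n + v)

n^2 - n*v + v^2

Factor as (a+b)(a^2-ab+b^2) with a=v, b=n.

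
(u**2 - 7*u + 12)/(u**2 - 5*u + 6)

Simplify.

(u - 4)/(u - 2)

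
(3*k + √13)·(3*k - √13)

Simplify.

(3*k)^2 - (√13)^2 = 9*k² - 13.

9*k² - 13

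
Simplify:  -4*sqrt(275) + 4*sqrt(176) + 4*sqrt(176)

12*sqrt(11)

4*sqrt(275) = 20*sqrt(11); 4*sqrt(176) = 16*sqrt(11); 4*sqrt(176) = 16*sqrt(11)
Combine: (-20 + 16 + 16)·sqrt(11) = 12*sqrt(11)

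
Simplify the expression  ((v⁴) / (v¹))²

v⁶

Inside the bracket: v³
Raise to the power 2: v⁶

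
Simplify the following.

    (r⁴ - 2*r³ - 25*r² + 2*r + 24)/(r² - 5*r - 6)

Factor: r⁴ - 2*r³ - 25*r² + 2*r + 24 = (r - 6)·(r + 1)·(r - 1)·(r + 4);  r² - 5*r - 6 = (r + 1)·(r - 6)
Cancel the common factors (r - 6), (r + 1).

r² + 3*r - 4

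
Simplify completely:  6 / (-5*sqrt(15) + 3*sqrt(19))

Multiply numerator and denominator by 3*sqrt(19) + 5*sqrt(15).
Denominator becomes -204; numerator becomes 18*sqrt(19) + 30*sqrt(15).

(-5*sqrt(15) - 3*sqrt(19))/34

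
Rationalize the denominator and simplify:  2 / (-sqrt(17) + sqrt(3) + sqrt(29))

Group as (sqrt(3) + sqrt(29)) - sqrt(17); multiply by (sqrt(3) + sqrt(29)) + sqrt(17), then rationalise the remaining surd.

(-30*sqrt(17) - 18*sqrt(29) + 86*sqrt(3) + 4*sqrt(1479))/123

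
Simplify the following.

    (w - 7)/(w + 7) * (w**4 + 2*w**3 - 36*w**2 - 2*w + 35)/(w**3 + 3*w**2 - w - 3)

Factor: w**4 + 2*w**3 - 36*w**2 - 2*w + 35 = (w - 5)*(w + 1)*(w - 1)*(w + 7);  w**3 + 3*w**2 - w - 3 = (w + 1)*(w - 1)*(w + 3)
Cancel the common factors (w + 7), (w + 1), (w - 1).

(w**2 - 12*w + 35)/(w + 3)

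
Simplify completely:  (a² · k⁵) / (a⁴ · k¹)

k⁴/a²

Quotient: (a^-2) · k⁴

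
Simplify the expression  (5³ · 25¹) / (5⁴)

5³ = 5^3; 25¹ = 5^2; 5⁴ = 5^4
Combine exponents: 5^1

5^1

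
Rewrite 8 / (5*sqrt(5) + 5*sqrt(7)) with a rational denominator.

(-4*sqrt(5) + 4*sqrt(7))/5

Multiply numerator and denominator by -5*sqrt(7) + 5*sqrt(5).
Denominator becomes -50; numerator becomes -40*sqrt(7) + 40*sqrt(5).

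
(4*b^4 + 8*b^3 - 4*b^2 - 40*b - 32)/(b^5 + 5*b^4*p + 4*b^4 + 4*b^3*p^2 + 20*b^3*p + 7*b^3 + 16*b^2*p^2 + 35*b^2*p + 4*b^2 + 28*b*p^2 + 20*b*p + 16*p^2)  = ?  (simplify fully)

Factor: 4*b^4 + 8*b^3 - 4*b^2 - 40*b - 32 = 4*(b^2 + 3*b + 4)*(b - 2)*(b + 1);  b^5 + 5*b^4*p + 4*b^4 + 4*b^3*p^2 + 20*b^3*p + 7*b^3 + 16*b^2*p^2 + 35*b^2*p + 4*b^2 + 28*b*p^2 + 20*b*p + 16*p^2 = (b + 1)*(b + 4*p)*(b^2 + 3*b + 4)*(b + p)
Cancel the common factors (b^2 + 3*b + 4), (b + 1).

(4*b - 8)/(b^2 + 5*b*p + 4*p^2)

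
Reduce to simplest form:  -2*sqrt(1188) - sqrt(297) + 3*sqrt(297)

-6*sqrt(33)

2*sqrt(1188) = 12*sqrt(33); sqrt(297) = 3*sqrt(33); 3*sqrt(297) = 9*sqrt(33)
Combine: (-12 - 3 + 9)·sqrt(33) = -6*sqrt(33)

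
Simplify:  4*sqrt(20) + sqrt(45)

4*sqrt(20) = 8*sqrt(5); sqrt(45) = 3*sqrt(5)
Combine: (8 + 3)·sqrt(5) = 11*sqrt(5)

11*sqrt(5)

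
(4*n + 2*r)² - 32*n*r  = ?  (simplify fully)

4*(2*n - r)²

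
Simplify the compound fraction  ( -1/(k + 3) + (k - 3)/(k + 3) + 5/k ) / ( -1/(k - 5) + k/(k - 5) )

(k^3 - 4*k^2 + 10*k - 75)/(k^3 + 2*k^2 - 3*k)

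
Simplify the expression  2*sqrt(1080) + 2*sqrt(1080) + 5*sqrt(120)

2*sqrt(1080) = 12*sqrt(30); 2*sqrt(1080) = 12*sqrt(30); 5*sqrt(120) = 10*sqrt(30)
Combine: (12 + 12 + 10)·sqrt(30) = 34*sqrt(30)

34*sqrt(30)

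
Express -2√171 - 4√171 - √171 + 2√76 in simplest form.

2√171 = 6*√19; 4√171 = 12*√19; √171 = 3*√19; 2√76 = 4*√19
Combine: (-6 - 12 - 3 + 4)·√19 = -17*√19

-17*√19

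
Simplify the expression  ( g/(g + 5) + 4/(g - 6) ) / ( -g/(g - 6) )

Numerator: g/(g + 5) + 4/(g - 6) = (g² - 2*g + 20)/(g² - g - 30)
Denominator: -g/(g - 6) = -g/(g - 6)
Divide: ((g² - 2*g + 20)/(g² - g - 30)) · (-(g - 6)/g) = (-g² + 2*g - 20)/(g² + 5*g)

(-g² + 2*g - 20)/(g² + 5*g)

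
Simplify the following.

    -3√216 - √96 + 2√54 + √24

-14*√6

3√216 = 18*√6; √96 = 4*√6; 2√54 = 6*√6; √24 = 2*√6
Combine: (-18 - 4 + 6 + 2)·√6 = -14*√6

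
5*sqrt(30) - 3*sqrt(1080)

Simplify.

-13*sqrt(30)

5*sqrt(30) = 5*sqrt(30); 3*sqrt(1080) = 18*sqrt(30)
Combine: (5 - 18)·sqrt(30) = -13*sqrt(30)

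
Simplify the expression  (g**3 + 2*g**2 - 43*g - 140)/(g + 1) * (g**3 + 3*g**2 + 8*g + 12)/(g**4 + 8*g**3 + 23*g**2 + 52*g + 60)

(g**2 - 3*g - 28)/(g + 1)

Factor: g**3 + 2*g**2 - 43*g - 140 = (g - 7)*(g + 4)*(g + 5);  g**3 + 3*g**2 + 8*g + 12 = (g + 2)*(g**2 + g + 6);  g**4 + 8*g**3 + 23*g**2 + 52*g + 60 = (g**2 + g + 6)*(g + 5)*(g + 2)
Cancel the common factors (g**2 + g + 6), (g + 2), (g + 5).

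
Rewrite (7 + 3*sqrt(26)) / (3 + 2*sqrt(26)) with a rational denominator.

Multiply numerator and denominator by -2*sqrt(26) + 3.
Denominator becomes -95; numerator becomes -135 - 5*sqrt(26).

(sqrt(26) + 27)/19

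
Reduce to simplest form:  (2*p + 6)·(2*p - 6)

4*p² - 36

Difference of squares with P = 2*p, Q = 6.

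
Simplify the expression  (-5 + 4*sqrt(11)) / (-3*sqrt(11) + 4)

(-112 - sqrt(11))/83

Multiply numerator and denominator by 4 + 3*sqrt(11).
Denominator becomes -83; numerator becomes sqrt(11) + 112.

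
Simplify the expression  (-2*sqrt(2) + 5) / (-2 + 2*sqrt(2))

Multiply numerator and denominator by -2*sqrt(2) - 2.
Denominator becomes -4; numerator becomes -6*sqrt(2) - 2.

(1 + 3*sqrt(2))/2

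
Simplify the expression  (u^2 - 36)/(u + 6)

u - 6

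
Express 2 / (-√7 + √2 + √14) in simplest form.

(-18*√7 - 10*√14 + 38*√2 + 56)/31

Group as (√2 + √14) - √7; multiply by (√2 + √14) + √7, then rationalise the remaining surd.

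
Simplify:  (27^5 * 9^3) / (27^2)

3^15

27^5 = 3^15; 9^3 = 3^6; 27^2 = 3^6
Combine exponents: 3^15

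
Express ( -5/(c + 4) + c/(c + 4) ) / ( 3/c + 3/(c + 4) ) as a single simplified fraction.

Numerator: -5/(c + 4) + c/(c + 4) = (c - 5)/(c + 4)
Denominator: 3/c + 3/(c + 4) = (6*c + 12)/(c**2 + 4*c)
Divide: ((c - 5)/(c + 4)) · ((c**2 + 4*c)/(6*c + 12)) = (c**2 - 5*c)/(6*c + 12)

(c**2 - 5*c)/(6*c + 12)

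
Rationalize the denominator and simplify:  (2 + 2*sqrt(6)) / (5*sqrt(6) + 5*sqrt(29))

Multiply numerator and denominator by -5*sqrt(29) + 5*sqrt(6).
Denominator becomes -575; numerator becomes -10*sqrt(174) - 10*sqrt(29) + 10*sqrt(6) + 60.

(-12 - 2*sqrt(6) + 2*sqrt(29) + 2*sqrt(174))/115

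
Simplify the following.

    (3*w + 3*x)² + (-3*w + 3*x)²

18*w² + 18*x²

Only the even-power cross terms survive.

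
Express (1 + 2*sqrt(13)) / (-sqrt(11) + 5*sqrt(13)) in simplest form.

Multiply numerator and denominator by sqrt(11) + 5*sqrt(13).
Denominator becomes 314; numerator becomes sqrt(11) + 5*sqrt(13) + 2*sqrt(143) + 130.

(sqrt(11) + 5*sqrt(13) + 2*sqrt(143) + 130)/314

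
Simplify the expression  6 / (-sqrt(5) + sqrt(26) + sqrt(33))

(-27*sqrt(5) - sqrt(33) + 6*sqrt(26) + sqrt(4290))/43

Group as (sqrt(26) + sqrt(33)) - sqrt(5); multiply by (sqrt(26) + sqrt(33)) + sqrt(5), then rationalise the remaining surd.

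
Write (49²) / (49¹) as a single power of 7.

7^2

49² = 7^4; 49¹ = 7^2
Combine exponents: 7^2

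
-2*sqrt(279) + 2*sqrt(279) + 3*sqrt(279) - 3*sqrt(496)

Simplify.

-3*sqrt(31)

2*sqrt(279) = 6*sqrt(31); 2*sqrt(279) = 6*sqrt(31); 3*sqrt(279) = 9*sqrt(31); 3*sqrt(496) = 12*sqrt(31)
Combine: (-6 + 6 + 9 - 12)·sqrt(31) = -3*sqrt(31)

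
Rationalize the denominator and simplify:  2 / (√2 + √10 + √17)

(-8*√85 - 10*√17 + 18*√10 + 50*√2)/55

Group as (√2 + √10) + √17; multiply by (√2 + √10) - √17, then rationalise the remaining surd.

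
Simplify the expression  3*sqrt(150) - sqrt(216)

9*sqrt(6)

3*sqrt(150) = 15*sqrt(6); sqrt(216) = 6*sqrt(6)
Combine: (15 - 6)·sqrt(6) = 9*sqrt(6)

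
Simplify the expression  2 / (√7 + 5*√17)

Multiply numerator and denominator by -5*√17 + √7.
Denominator becomes -418; numerator becomes -10*√17 + 2*√7.

(-√7 + 5*√17)/209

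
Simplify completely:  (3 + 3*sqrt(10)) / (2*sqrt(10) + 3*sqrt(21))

Multiply numerator and denominator by -3*sqrt(21) + 2*sqrt(10).
Denominator becomes -149; numerator becomes -9*sqrt(210) - 9*sqrt(21) + 6*sqrt(10) + 60.

(-60 - 6*sqrt(10) + 9*sqrt(21) + 9*sqrt(210))/149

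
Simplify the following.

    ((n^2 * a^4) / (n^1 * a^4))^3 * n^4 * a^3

a^3*n^7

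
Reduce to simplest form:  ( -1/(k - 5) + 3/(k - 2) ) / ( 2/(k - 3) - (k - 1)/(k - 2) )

(-2*k² + 19*k - 39)/(k³ - 11*k² + 37*k - 35)

Numerator: -1/(k - 5) + 3/(k - 2) = (2*k - 13)/(k² - 7*k + 10)
Denominator: 2/(k - 3) - (k - 1)/(k - 2) = (-k² + 6*k - 7)/(k² - 5*k + 6)
Divide: ((2*k - 13)/(k² - 7*k + 10)) · ((k² - 5*k + 6)/(-k² + 6*k - 7)) = (-2*k² + 19*k - 39)/(k³ - 11*k² + 37*k - 35)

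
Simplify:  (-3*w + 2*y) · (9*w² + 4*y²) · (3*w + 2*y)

Telescope via difference of squares: ((2*y)+(3*w))((2*y)-(3*w)) = -9*w² + 4*y², then repeat with the next factor.

-81*w⁴ + 16*y⁴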